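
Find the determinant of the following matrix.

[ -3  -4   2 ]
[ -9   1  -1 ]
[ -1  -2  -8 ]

352

Expand along column 1:
  + (-3) · |1 -1; -2 -8| = (-3)·(-8 − 2) = 30
  − (-9) · |-4 2; -2 -8| = −(-9)·(32 − (-4)) = 324
  + (-1) · |-4 2; 1 -1| = (-1)·(4 − 2) = -2
Sum: (30) + (324) + (-2) = 352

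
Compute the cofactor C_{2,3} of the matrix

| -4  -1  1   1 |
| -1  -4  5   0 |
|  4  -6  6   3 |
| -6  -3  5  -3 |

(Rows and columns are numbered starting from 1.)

The cofactor is 150.

Delete row 2 and column 3; the remaining 3×3 submatrix is [-4 -1 1; 4 -6 3; -6 -3 -3].
Its determinant is -150.
The cofactor carries sign (−1)^(2+3) = −1, so C_{2,3} = −(-150) = 150.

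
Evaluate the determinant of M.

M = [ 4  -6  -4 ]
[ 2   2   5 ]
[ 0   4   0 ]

det(M) = -112

Expand along row 3:
  − 4 · |4 -4; 2 5| = −4·(20 − (-8)) = -112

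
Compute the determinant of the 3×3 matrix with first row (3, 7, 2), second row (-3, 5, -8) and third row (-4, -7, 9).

462

Expand along column 1:
  + 3 · |5 -8; -7 9| = 3·(45 − 56) = -33
  − (-3) · |7 2; -7 9| = −(-3)·(63 − (-14)) = 231
  + (-4) · |7 2; 5 -8| = (-4)·(-56 − 10) = 264
Sum: (-33) + (231) + (264) = 462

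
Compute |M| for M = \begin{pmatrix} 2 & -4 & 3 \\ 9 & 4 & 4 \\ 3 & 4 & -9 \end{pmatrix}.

-404

Expand along row 1:
  + 2 · |4 4; 4 -9| = 2·(-36 − 16) = -104
  − (-4) · |9 4; 3 -9| = −(-4)·(-81 − 12) = -372
  + 3 · |9 4; 3 4| = 3·(36 − 12) = 72
Sum: (-104) + (-372) + (72) = -404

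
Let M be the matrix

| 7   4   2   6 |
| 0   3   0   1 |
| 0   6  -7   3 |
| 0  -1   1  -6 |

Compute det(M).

Expand along column 1 (it has 3 zeros):
  + (7) · M_11   where M_11 = det([3 0 1; 6 -7 3; -1 1 -6]) = 116
det = (+1)·(7)·(116) = 812

det(M) = 812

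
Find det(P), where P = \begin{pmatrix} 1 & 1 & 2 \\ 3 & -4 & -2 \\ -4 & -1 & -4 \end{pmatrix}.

det(P) = -4

Expand along row 1:
  + 1 · |-4 -2; -1 -4| = 1·(16 − 2) = 14
  − 1 · |3 -2; -4 -4| = −1·(-12 − 8) = 20
  + 2 · |3 -4; -4 -1| = 2·(-3 − 16) = -38
Sum: (14) + (20) + (-38) = -4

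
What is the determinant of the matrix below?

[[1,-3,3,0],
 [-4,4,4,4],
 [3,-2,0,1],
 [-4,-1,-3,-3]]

Expand along row 1 (it has 1 zero):
  + (1) · M_11   where M_11 = det([4 4 4; -2 0 1; -1 -3 -3]) = 8
  − (-3) · M_12   where M_12 = det([-4 4 4; 3 0 1; -4 -3 -3]) = -28
  + (3) · M_13   where M_13 = det([-4 4 4; 3 -2 1; -4 -1 -3]) = -52
det = (+1)·(1)·(8) + (-1)·(-3)·(-28) + (+1)·(3)·(-52) = -232

-232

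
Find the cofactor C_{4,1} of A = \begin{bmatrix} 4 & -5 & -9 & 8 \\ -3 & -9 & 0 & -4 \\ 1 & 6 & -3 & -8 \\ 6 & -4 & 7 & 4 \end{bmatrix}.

The cofactor is -1140.

Delete row 4 and column 1; the remaining 3×3 submatrix is [-5 -9 8; -9 0 -4; 6 -3 -8].
Its determinant is 1140.
The cofactor carries sign (−1)^(4+1) = −1, so C_{4,1} = −(1140) = -1140.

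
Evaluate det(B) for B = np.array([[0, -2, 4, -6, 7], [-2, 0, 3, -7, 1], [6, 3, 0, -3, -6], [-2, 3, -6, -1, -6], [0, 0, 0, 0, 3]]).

1728

Expand along row 5 (it has 4 zeros):
  + (3) · M_55   where M_55 = det([0 -2 4 -6; -2 0 3 -7; 6 3 0 -3; -2 3 -6 -1]) = 576
det = (+1)·(3)·(576) = 1728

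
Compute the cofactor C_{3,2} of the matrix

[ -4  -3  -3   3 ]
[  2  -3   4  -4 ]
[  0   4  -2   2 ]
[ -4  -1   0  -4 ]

Delete row 3 and column 2; the remaining 3×3 submatrix is [-4 -3 3; 2 4 -4; -4 0 -4].
Its determinant is 40.
The cofactor carries sign (−1)^(3+2) = −1, so C_{3,2} = −(40) = -40.

The cofactor is -40.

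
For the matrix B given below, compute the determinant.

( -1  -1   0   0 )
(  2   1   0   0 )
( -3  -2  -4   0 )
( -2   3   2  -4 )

B is block lower-triangular with a 2×2 block and a 2×2 block on the diagonal, so its determinant equals the product of the determinants of the diagonal blocks.
det of the 2×2 block = 1
det of the 2×2 block = 16
det = (1)·(16) = 16

|B| = 16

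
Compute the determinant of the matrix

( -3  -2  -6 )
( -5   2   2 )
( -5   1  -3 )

The determinant is 44.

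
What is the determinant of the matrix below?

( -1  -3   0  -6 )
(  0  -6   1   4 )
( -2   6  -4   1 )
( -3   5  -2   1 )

-382

Expand along row 1 (it has 1 zero):
  + (-1) · M_11   where M_11 = det([-6 1 4; 6 -4 1; 5 -2 1]) = 43
  − (-3) · M_12   where M_12 = det([0 1 4; -2 -4 1; -3 -2 1]) = -33
  − (-6) · M_14   where M_14 = det([0 -6 1; -2 6 -4; -3 5 -2]) = -40
det = (+1)·(-1)·(43) + (-1)·(-3)·(-33) + (-1)·(-6)·(-40) = -382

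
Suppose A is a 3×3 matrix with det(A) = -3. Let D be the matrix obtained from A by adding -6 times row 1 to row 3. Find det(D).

Adding a multiple of one row to another leaves the determinant unchanged.
det(D) = (1)·(-3) = -3

-3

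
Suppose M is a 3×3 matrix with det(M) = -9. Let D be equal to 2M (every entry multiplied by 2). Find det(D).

|D| = -72

For a 3×3 matrix, det(2M) = 2^3·det(M) = 8·det(M).
det(D) = (8)·(-9) = -72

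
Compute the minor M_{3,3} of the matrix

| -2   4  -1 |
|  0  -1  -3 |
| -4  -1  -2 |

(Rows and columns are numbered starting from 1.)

Delete row 3 and column 3; the remaining 2×2 submatrix is [-2 4; 0 -1].
Its determinant is (-2)·(-1) − 4·0 = 2.

The minor is 2.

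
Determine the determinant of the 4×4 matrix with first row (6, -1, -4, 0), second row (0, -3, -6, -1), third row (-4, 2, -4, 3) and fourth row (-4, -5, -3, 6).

1586

Expand along row 1 (it has 1 zero):
  + (6) · M_11   where M_11 = det([-3 -6 -1; 2 -4 3; -5 -3 6]) = 233
  − (-1) · M_12   where M_12 = det([0 -6 -1; -4 -4 3; -4 -3 6]) = -68
  + (-4) · M_13   where M_13 = det([0 -3 -1; -4 2 3; -4 -5 6]) = -64
det = (+1)·(6)·(233) + (-1)·(-1)·(-68) + (+1)·(-4)·(-64) = 1586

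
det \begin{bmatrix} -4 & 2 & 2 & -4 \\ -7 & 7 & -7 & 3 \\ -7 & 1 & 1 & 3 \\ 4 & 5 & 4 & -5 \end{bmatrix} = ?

Expand along row 1:
  + (-4) · M_11   where M_11 = det([7 -7 3; 1 1 3; 5 4 -5]) = -262
  − (2) · M_12   where M_12 = det([-7 -7 3; -7 1 3; 4 4 -5]) = 184
  + (2) · M_13   where M_13 = det([-7 7 3; -7 1 3; 4 5 -5]) = -138
  − (-4) · M_14   where M_14 = det([-7 7 -7; -7 1 1; 4 5 4]) = 504
det = (+1)·(-4)·(-262) + (-1)·(2)·(184) + (+1)·(2)·(-138) + (-1)·(-4)·(504) = 2420

The determinant is 2420.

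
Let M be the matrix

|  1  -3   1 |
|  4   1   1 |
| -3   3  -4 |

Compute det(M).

Expand along column 1:
  + 1 · |1 1; 3 -4| = 1·(-4 − 3) = -7
  − 4 · |-3 1; 3 -4| = −4·(12 − 3) = -36
  + (-3) · |-3 1; 1 1| = (-3)·(-3 − 1) = 12
Sum: (-7) + (-36) + (12) = -31

|M| = -31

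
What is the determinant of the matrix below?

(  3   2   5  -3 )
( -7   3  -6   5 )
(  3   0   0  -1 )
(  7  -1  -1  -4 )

Expand along row 3 (it has 2 zeros):
  + (3) · M_31   where M_31 = det([2 5 -3; 3 -6 5; -1 -1 -4]) = 120
  − (-1) · M_34   where M_34 = det([3 2 5; -7 3 -6; 7 -1 -1]) = -195
det = (+1)·(3)·(120) + (-1)·(-1)·(-195) = 165

The determinant is 165.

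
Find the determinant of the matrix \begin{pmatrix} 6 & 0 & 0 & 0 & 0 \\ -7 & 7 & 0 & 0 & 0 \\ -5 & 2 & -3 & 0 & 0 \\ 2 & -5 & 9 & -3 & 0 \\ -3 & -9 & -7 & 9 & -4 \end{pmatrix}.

-1512

The matrix is lower triangular, so the determinant is the product of the diagonal entries:
det = (6) · (7) · (-3) · (-3) · (-4) = -1512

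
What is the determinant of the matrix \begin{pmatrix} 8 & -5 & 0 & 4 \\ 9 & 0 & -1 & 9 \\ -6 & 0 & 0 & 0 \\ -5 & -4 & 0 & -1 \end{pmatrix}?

Expand along row 3 (it has 3 zeros):
  + (-6) · M_31   where M_31 = det([-5 0 4; 0 -1 9; -4 0 -1]) = -21
det = (+1)·(-6)·(-21) = 126

126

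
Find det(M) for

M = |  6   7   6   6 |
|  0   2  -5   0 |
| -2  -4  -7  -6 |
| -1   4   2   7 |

|M| = -116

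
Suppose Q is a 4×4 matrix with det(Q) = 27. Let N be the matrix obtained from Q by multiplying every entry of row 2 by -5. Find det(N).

det(N) = -135

Scaling one row by -5 multiplies the determinant by -5.
det(N) = (-5)·(27) = -135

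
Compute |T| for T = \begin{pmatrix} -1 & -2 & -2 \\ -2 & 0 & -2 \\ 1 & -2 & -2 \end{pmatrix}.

det(T) = 8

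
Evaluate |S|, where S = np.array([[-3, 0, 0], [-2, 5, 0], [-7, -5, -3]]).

S is lower triangular, so det(S) is the product of the diagonal entries:
det = (-3) · (5) · (-3) = 45

|S| = 45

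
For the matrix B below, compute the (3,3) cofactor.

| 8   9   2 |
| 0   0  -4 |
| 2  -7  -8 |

The cofactor is 0.

Delete row 3 and column 3; the remaining 2×2 submatrix is [8 9; 0 0].
Its determinant is 8·0 − 9·0 = 0.
The cofactor carries sign (−1)^(3+3) = +1, so C_{3,3} = +(0) = 0.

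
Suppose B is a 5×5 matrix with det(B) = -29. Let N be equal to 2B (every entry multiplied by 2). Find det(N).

-928

For a 5×5 matrix, det(2B) = 2^5·det(B) = 32·det(B).
det(N) = (32)·(-29) = -928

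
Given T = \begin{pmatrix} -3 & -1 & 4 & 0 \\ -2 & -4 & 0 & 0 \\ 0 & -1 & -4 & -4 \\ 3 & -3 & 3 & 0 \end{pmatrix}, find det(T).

408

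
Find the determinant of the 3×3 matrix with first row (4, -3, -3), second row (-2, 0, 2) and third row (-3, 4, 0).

Expand along row 2:
  − (-2) · |-3 -3; 4 0| = −(-2)·(0 − (-12)) = 24
  − 2 · |4 -3; -3 4| = −2·(16 − 9) = -14
Sum: (24) + (-14) = 10

The determinant is 10.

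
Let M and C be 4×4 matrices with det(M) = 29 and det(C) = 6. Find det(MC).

The determinant is 174.

det(MC) = det(M)·det(C) = (29)·(6) = 174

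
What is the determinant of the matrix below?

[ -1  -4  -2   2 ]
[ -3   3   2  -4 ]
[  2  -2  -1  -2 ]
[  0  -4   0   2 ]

Expand along row 4 (it has 2 zeros):
  + (-4) · M_42   where M_42 = det([-1 -2 2; -3 2 -4; 2 -1 -2]) = 34
  + (2) · M_44   where M_44 = det([-1 -4 -2; -3 3 2; 2 -2 -1]) = -5
det = (+1)·(-4)·(34) + (+1)·(2)·(-5) = -146

-146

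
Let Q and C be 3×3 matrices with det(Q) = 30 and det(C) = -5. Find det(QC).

det(QC) = -150

det(QC) = det(Q)·det(C) = (30)·(-5) = -150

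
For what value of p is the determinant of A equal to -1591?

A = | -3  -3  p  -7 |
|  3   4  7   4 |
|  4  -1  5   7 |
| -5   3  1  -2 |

p = 3

Expanding along the column containing p, det(A) is linear in p: det(A) = (-137)·p + (-1180).
Set (-137)·p + (-1180) = -1591  ⇒  (-137)·p = -411  ⇒  p = 3.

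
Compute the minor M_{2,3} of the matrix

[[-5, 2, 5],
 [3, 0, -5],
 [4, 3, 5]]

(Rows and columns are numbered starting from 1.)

-23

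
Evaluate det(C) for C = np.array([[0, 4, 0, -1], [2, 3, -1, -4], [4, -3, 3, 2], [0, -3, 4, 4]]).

det(C) = 118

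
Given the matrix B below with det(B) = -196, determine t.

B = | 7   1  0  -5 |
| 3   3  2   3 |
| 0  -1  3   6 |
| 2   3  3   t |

3

Expanding along the row containing t, det(B) is linear in t: det(B) = (68)·t + (-400).
Set (68)·t + (-400) = -196  ⇒  (68)·t = 204  ⇒  t = 3.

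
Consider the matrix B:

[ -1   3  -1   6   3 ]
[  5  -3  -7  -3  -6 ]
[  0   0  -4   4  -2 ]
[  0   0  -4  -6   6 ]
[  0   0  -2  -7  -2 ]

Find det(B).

B is block upper-triangular with a 2×2 block and a 3×3 block on the diagonal, so its determinant equals the product of the determinants of the diagonal blocks.
det of the 2×2 block = -12
det of the 3×3 block = -328
det = (-12)·(-328) = 3936

3936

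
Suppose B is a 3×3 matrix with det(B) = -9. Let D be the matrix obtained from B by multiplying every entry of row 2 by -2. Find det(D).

det(D) = 18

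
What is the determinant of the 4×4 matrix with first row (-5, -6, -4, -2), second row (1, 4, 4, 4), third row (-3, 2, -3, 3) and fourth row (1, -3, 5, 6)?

Expand along row 1:
  + (-5) · M_11   where M_11 = det([4 4 4; 2 -3 3; -3 5 6]) = -212
  − (-6) · M_12   where M_12 = det([1 4 4; -3 -3 3; 1 5 6]) = 3
  + (-4) · M_13   where M_13 = det([1 4 4; -3 2 3; 1 -3 6]) = 133
  − (-2) · M_14   where M_14 = det([1 4 4; -3 2 -3; 1 -3 5]) = 77
det = (+1)·(-5)·(-212) + (-1)·(-6)·(3) + (+1)·(-4)·(133) + (-1)·(-2)·(77) = 700

700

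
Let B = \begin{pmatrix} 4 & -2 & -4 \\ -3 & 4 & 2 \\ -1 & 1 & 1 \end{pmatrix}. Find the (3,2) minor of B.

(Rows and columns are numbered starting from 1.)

Delete row 3 and column 2; the remaining 2×2 submatrix is [4 -4; -3 2].
Its determinant is 4·2 − (-4)·(-3) = -4.

-4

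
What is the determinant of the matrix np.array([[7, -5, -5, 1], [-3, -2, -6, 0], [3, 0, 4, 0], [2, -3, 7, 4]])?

Expand along row 3 (it has 2 zeros):
  + (3) · M_31   where M_31 = det([-5 -5 1; -2 -6 0; -3 7 4]) = 48
  + (4) · M_33   where M_33 = det([7 -5 1; -3 -2 0; 2 -3 4]) = -103
det = (+1)·(3)·(48) + (+1)·(4)·(-103) = -268

-268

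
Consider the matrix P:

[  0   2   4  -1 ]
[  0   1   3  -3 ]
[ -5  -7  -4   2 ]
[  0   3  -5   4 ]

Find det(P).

220

Expand along column 1 (it has 3 zeros):
  + (-5) · M_31   where M_31 = det([2 4 -1; 1 3 -3; 3 -5 4]) = -44
det = (+1)·(-5)·(-44) = 220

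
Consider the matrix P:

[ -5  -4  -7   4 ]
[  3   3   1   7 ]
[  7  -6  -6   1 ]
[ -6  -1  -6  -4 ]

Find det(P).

-3115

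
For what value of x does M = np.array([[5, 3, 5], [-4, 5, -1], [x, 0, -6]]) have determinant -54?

Expanding along the column containing x, det(M) is linear in x: det(M) = (-28)·x + (-222).
Set (-28)·x + (-222) = -54  ⇒  (-28)·x = 168  ⇒  x = -6.

x = -6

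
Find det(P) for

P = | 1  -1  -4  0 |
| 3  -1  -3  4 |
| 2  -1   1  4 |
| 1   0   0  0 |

|P| = -16

Expand along row 4 (it has 3 zeros):
  − (1) · M_41   where M_41 = det([-1 -4 0; -1 -3 4; -1 1 4]) = 16
det = (-1)·(1)·(16) = -16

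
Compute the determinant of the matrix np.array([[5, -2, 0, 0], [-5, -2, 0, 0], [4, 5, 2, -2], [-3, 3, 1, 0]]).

-40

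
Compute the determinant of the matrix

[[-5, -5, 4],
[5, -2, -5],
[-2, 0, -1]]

Expand along row 3:
  + (-2) · |-5 4; -2 -5| = (-2)·(25 − (-8)) = -66
  + (-1) · |-5 -5; 5 -2| = (-1)·(10 − (-25)) = -35
Sum: (-66) + (-35) = -101

The determinant is -101.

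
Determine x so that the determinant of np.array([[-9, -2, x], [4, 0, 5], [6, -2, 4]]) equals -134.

2

Expanding along the row containing x, det(A) is linear in x: det(A) = (-8)·x + (-118).
Set (-8)·x + (-118) = -134  ⇒  (-8)·x = -16  ⇒  x = 2.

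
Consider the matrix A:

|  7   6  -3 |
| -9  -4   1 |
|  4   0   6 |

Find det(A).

Expand along column 2:
  − 6 · |-9 1; 4 6| = −6·(-54 − 4) = 348
  + (-4) · |7 -3; 4 6| = (-4)·(42 − (-12)) = -216
Sum: (348) + (-216) = 132

det(A) = 132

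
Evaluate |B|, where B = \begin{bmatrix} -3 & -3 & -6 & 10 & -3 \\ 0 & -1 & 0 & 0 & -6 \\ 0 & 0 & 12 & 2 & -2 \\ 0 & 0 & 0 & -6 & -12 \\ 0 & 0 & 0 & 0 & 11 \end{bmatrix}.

det(B) = -2376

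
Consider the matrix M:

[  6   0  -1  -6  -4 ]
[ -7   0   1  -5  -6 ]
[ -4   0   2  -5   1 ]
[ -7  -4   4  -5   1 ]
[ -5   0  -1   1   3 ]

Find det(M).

|M| = -4596

Expand along column 2 (it has 4 zeros):
  + (-4) · M_42   where M_42 = det([6 -1 -6 -4; -7 1 -5 -6; -4 2 -5 1; -5 -1 1 3]) = 1149
det = (+1)·(-4)·(1149) = -4596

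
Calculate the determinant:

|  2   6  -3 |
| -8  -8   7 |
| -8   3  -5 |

Expand along row 1:
  + 2 · |-8 7; 3 -5| = 2·(40 − 21) = 38
  − 6 · |-8 7; -8 -5| = −6·(40 − (-56)) = -576
  + (-3) · |-8 -8; -8 3| = (-3)·(-24 − 64) = 264
Sum: (38) + (-576) + (264) = -274

-274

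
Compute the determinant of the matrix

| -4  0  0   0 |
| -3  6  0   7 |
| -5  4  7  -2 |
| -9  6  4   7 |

-640

Expand along row 1 (it has 3 zeros):
  + (-4) · M_11   where M_11 = det([6 0 7; 4 7 -2; 6 4 7]) = 160
det = (+1)·(-4)·(160) = -640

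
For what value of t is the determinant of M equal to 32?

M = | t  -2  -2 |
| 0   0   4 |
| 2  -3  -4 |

Expanding along the column containing t, det(M) is linear in t: det(M) = (12)·t + (-16).
Set (12)·t + (-16) = 32  ⇒  (12)·t = 48  ⇒  t = 4.

t = 4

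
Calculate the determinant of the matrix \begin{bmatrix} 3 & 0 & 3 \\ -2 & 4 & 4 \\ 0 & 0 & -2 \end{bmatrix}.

Expand along row 3:
  + (-2) · |3 0; -2 4| = (-2)·(12 − 0) = -24

-24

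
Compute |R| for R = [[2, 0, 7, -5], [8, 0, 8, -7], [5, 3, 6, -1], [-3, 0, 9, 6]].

Expand along column 2 (it has 3 zeros):
  − (3) · M_32   where M_32 = det([2 7 -5; 8 8 -7; -3 9 6]) = -447
det = (-1)·(3)·(-447) = 1341

1341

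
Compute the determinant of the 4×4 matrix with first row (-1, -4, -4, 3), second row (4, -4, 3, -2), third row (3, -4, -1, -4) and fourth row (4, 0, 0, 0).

The determinant is -544.

Expand along row 4 (it has 3 zeros):
  − (4) · M_41   where M_41 = det([-4 -4 3; -4 3 -2; -4 -1 -4]) = 136
det = (-1)·(4)·(136) = -544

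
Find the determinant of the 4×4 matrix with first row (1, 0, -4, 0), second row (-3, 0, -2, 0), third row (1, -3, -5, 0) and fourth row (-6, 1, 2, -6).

Expand along column 4 (it has 3 zeros):
  + (-6) · M_44   where M_44 = det([1 0 -4; -3 0 -2; 1 -3 -5]) = -42
det = (+1)·(-6)·(-42) = 252

252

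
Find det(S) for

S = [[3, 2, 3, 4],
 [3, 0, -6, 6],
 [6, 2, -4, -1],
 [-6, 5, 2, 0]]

2247

Expand along row 2 (it has 1 zero):
  − (3) · M_21   where M_21 = det([2 3 4; 2 -4 -1; 5 2 0]) = 85
  − (-6) · M_23   where M_23 = det([3 2 4; 6 2 -1; -6 5 0]) = 195
  + (6) · M_24   where M_24 = det([3 2 3; 6 2 -4; -6 5 2]) = 222
det = (-1)·(3)·(85) + (-1)·(-6)·(195) + (+1)·(6)·(222) = 2247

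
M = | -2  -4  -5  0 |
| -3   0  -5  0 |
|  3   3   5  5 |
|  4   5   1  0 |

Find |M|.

-465

Expand along column 4 (it has 3 zeros):
  − (5) · M_34   where M_34 = det([-2 -4 -5; -3 0 -5; 4 5 1]) = 93
det = (-1)·(5)·(93) = -465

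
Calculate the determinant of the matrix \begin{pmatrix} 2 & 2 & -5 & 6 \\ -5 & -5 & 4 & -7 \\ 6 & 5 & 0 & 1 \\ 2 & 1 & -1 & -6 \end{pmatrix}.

91

Expand along row 3 (it has 1 zero):
  + (6) · M_31   where M_31 = det([2 -5 6; -5 4 -7; 1 -1 -6]) = 129
  − (5) · M_32   where M_32 = det([2 -5 6; -5 4 -7; 2 -1 -6]) = 140
  − (1) · M_34   where M_34 = det([2 2 -5; -5 -5 4; 2 1 -1]) = -17
det = (+1)·(6)·(129) + (-1)·(5)·(140) + (-1)·(1)·(-17) = 91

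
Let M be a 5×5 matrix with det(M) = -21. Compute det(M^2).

441

det(M^2) = (det M)^2 = (-21)^2 = 441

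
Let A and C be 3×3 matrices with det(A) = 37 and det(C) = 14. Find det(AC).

det(AC) = det(A)·det(C) = (37)·(14) = 518

518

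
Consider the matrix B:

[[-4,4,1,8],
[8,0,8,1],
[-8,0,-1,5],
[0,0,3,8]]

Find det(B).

Expand along column 2 (it has 3 zeros):
  − (4) · M_12   where M_12 = det([8 8 1; -8 -1 5; 0 3 8]) = 304
det = (-1)·(4)·(304) = -1216

The determinant is -1216.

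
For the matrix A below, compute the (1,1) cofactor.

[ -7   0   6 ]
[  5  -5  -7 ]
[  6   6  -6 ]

Delete row 1 and column 1; the remaining 2×2 submatrix is [-5 -7; 6 -6].
Its determinant is (-5)·(-6) − (-7)·6 = 72.
The cofactor carries sign (−1)^(1+1) = +1, so C_{1,1} = +(72) = 72.

72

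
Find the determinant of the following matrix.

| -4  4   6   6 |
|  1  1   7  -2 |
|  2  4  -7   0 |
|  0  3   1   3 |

462

Expand along row 3 (it has 1 zero):
  + (2) · M_31   where M_31 = det([4 6 6; 1 7 -2; 3 1 3]) = -82
  − (4) · M_32   where M_32 = det([-4 6 6; 1 7 -2; 0 1 3]) = -104
  + (-7) · M_33   where M_33 = det([-4 4 6; 1 1 -2; 0 3 3]) = -30
det = (+1)·(2)·(-82) + (-1)·(4)·(-104) + (+1)·(-7)·(-30) = 462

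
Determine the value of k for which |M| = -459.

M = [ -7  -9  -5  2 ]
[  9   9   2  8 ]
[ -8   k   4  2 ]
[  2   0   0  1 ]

Expanding along the column containing k, det(M) is linear in k: det(M) = (57)·k + (-972).
Set (57)·k + (-972) = -459  ⇒  (57)·k = 513  ⇒  k = 9.

9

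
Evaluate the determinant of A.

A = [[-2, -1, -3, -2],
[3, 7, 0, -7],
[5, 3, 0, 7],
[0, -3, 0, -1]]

Expand along column 3 (it has 3 zeros):
  + (-3) · M_13   where M_13 = det([3 7 -7; 5 3 7; 0 -3 -1]) = 194
det = (+1)·(-3)·(194) = -582

|A| = -582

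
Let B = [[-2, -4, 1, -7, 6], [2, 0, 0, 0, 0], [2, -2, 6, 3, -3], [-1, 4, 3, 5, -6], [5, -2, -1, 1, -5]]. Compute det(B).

Expand along row 2 (it has 4 zeros):
  − (2) · M_21   where M_21 = det([-4 1 -7 6; -2 6 3 -3; 4 3 5 -6; -2 -1 1 -5]) = -824
det = (-1)·(2)·(-824) = 1648

|B| = 1648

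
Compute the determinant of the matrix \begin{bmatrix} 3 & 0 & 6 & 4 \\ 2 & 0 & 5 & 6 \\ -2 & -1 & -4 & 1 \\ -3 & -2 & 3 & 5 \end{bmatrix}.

Expand along column 2 (it has 2 zeros):
  − (-1) · M_32   where M_32 = det([3 6 4; 2 5 6; -3 3 5]) = -63
  + (-2) · M_42   where M_42 = det([3 6 4; 2 5 6; -2 -4 1]) = 11
det = (-1)·(-1)·(-63) + (+1)·(-2)·(11) = -85

The determinant is -85.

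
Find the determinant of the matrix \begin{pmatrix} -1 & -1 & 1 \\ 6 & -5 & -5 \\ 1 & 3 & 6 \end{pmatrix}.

Expand along row 1:
  + (-1) · |-5 -5; 3 6| = (-1)·(-30 − (-15)) = 15
  − (-1) · |6 -5; 1 6| = −(-1)·(36 − (-5)) = 41
  + 1 · |6 -5; 1 3| = 1·(18 − (-5)) = 23
Sum: (15) + (41) + (23) = 79

79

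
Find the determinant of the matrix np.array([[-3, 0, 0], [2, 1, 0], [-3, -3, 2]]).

The matrix is lower triangular, so the determinant is the product of the diagonal entries:
det = (-3) · (1) · (2) = -6

-6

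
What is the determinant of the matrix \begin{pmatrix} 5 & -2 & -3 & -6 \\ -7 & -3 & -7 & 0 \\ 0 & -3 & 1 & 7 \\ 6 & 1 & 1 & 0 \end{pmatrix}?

The determinant is -1095.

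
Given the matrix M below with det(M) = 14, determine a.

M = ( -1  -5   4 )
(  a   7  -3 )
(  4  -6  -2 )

-1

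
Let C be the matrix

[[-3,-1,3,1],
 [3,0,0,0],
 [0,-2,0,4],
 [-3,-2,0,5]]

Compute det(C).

-18

Expand along row 2 (it has 3 zeros):
  − (3) · M_21   where M_21 = det([-1 3 1; -2 0 4; -2 0 5]) = 6
det = (-1)·(3)·(6) = -18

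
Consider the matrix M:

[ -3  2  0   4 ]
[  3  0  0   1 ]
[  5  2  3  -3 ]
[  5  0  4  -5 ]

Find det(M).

-112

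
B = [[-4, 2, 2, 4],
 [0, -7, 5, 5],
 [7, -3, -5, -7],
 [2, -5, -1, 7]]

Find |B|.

|B| = -168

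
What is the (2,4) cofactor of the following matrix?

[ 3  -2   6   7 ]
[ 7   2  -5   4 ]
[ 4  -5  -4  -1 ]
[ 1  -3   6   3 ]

The cofactor is -112.

Delete row 2 and column 4; the remaining 3×3 submatrix is [3 -2 6; 4 -5 -4; 1 -3 6].
Its determinant is -112.
The cofactor carries sign (−1)^(2+4) = +1, so C_{2,4} = +(-112) = -112.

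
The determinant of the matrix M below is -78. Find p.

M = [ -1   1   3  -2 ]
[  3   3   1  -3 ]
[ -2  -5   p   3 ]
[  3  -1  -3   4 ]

Expanding along the row containing p, det(M) is linear in p: det(M) = (-6)·p + (-90).
Set (-6)·p + (-90) = -78  ⇒  (-6)·p = 12  ⇒  p = -2.

p = -2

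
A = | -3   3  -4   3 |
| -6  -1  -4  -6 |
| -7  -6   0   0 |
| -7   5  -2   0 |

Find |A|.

det(A) = -2130

Expand along row 3 (it has 2 zeros):
  + (-7) · M_31   where M_31 = det([3 -4 3; -1 -4 -6; 5 -2 0]) = 150
  − (-6) · M_32   where M_32 = det([-3 -4 3; -6 -4 -6; -7 -2 0]) = -180
det = (+1)·(-7)·(150) + (-1)·(-6)·(-180) = -2130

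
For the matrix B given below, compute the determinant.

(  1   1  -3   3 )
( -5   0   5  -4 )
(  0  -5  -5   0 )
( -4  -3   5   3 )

Expand along row 3 (it has 2 zeros):
  − (-5) · M_32   where M_32 = det([1 -3 3; -5 5 -4; -4 5 3]) = -73
  + (-5) · M_33   where M_33 = det([1 1 3; -5 0 -4; -4 -3 3]) = 64
det = (-1)·(-5)·(-73) + (+1)·(-5)·(64) = -685

The determinant is -685.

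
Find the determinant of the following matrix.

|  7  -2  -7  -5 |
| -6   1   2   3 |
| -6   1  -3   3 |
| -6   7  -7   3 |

Expand along row 1:
  + (7) · M_11   where M_11 = det([1 2 3; 1 -3 3; 7 -7 3]) = 90
  − (-2) · M_12   where M_12 = det([-6 2 3; -6 -3 3; -6 -7 3]) = 0
  + (-7) · M_13   where M_13 = det([-6 1 3; -6 1 3; -6 7 3]) = 0
  − (-5) · M_14   where M_14 = det([-6 1 2; -6 1 -3; -6 7 -7]) = -180
det = (+1)·(7)·(90) + (-1)·(-2)·(0) + (+1)·(-7)·(0) + (-1)·(-5)·(-180) = -270

-270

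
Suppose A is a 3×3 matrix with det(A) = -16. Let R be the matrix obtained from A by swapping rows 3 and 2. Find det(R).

The determinant is 16.

Swapping two rows multiplies the determinant by −1.
det(R) = (-1)·(-16) = 16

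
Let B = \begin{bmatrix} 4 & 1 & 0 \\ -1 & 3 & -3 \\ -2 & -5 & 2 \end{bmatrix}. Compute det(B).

-28

Expand along row 1:
  + 4 · |3 -3; -5 2| = 4·(6 − 15) = -36
  − 1 · |-1 -3; -2 2| = −1·(-2 − 6) = 8
Sum: (-36) + (8) = -28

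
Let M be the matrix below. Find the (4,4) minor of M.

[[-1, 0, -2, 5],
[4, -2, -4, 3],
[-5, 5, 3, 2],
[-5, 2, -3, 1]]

-34

Delete row 4 and column 4; the remaining 3×3 submatrix is [-1 0 -2; 4 -2 -4; -5 5 3].
Its determinant is -34.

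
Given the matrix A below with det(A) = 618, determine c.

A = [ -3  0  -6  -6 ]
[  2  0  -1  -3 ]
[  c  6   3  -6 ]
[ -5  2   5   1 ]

1

Expanding along the column containing c, det(A) is linear in c: det(A) = (24)·c + (594).
Set (24)·c + (594) = 618  ⇒  (24)·c = 24  ⇒  c = 1.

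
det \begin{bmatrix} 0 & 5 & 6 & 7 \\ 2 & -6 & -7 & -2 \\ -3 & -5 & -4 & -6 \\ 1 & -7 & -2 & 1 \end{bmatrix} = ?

Expand along row 1 (it has 1 zero):
  − (5) · M_12   where M_12 = det([2 -7 -2; -3 -4 -6; 1 -2 1]) = -31
  + (6) · M_13   where M_13 = det([2 -6 -2; -3 -5 -6; 1 -7 1]) = -128
  − (7) · M_14   where M_14 = det([2 -6 -7; -3 -5 -4; 1 -7 -2]) = -158
det = (-1)·(5)·(-31) + (+1)·(6)·(-128) + (-1)·(7)·(-158) = 493

The determinant is 493.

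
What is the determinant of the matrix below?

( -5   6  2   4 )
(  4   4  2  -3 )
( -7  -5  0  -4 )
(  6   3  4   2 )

-1686

Expand along row 3 (it has 1 zero):
  + (-7) · M_31   where M_31 = det([6 2 4; 4 2 -3; 3 4 2]) = 102
  − (-5) · M_32   where M_32 = det([-5 2 4; 4 2 -3; 6 4 2]) = -116
  − (-4) · M_34   where M_34 = det([-5 6 2; 4 4 2; 6 3 4]) = -98
det = (+1)·(-7)·(102) + (-1)·(-5)·(-116) + (-1)·(-4)·(-98) = -1686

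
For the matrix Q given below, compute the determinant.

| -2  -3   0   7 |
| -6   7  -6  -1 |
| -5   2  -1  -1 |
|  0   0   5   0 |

|Q| = -870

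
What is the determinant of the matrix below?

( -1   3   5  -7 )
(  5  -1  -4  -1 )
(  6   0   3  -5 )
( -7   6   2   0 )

Expand along row 3 (it has 1 zero):
  + (6) · M_31   where M_31 = det([3 5 -7; -1 -4 -1; 6 2 0]) = -178
  + (3) · M_33   where M_33 = det([-1 3 -7; 5 -1 -1; -7 6 0]) = -146
  − (-5) · M_34   where M_34 = det([-1 3 5; 5 -1 -4; -7 6 2]) = 147
det = (+1)·(6)·(-178) + (+1)·(3)·(-146) + (-1)·(-5)·(147) = -771

-771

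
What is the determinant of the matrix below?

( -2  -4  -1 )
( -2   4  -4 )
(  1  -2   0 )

Expand along row 3:
  + 1 · |-4 -1; 4 -4| = 1·(16 − (-4)) = 20
  − (-2) · |-2 -1; -2 -4| = −(-2)·(8 − 2) = 12
Sum: (20) + (12) = 32

32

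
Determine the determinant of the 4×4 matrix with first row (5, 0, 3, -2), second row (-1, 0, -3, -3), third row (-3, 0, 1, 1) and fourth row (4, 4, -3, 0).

200

Expand along column 2 (it has 3 zeros):
  + (4) · M_42   where M_42 = det([5 3 -2; -1 -3 -3; -3 1 1]) = 50
det = (+1)·(4)·(50) = 200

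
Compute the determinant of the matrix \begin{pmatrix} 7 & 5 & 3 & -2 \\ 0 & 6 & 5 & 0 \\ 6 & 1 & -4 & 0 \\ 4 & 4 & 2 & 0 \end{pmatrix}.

-136

Expand along column 4 (it has 3 zeros):
  − (-2) · M_14   where M_14 = det([0 6 5; 6 1 -4; 4 4 2]) = -68
det = (-1)·(-2)·(-68) = -136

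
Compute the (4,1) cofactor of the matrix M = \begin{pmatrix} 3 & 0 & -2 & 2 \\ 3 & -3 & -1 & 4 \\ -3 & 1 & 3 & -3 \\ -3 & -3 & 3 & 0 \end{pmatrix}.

6

Delete row 4 and column 1; the remaining 3×3 submatrix is [0 -2 2; -3 -1 4; 1 3 -3].
Its determinant is -6.
The cofactor carries sign (−1)^(4+1) = −1, so C_{4,1} = −(-6) = 6.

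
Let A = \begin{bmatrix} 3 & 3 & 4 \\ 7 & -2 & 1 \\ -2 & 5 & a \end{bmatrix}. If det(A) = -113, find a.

a = 8

Expanding along the row containing a, det(A) is linear in a: det(A) = (-27)·a + (103).
Set (-27)·a + (103) = -113  ⇒  (-27)·a = -216  ⇒  a = 8.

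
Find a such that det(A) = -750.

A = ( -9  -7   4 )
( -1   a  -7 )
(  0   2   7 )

9

Expanding along the row containing a, det(A) is linear in a: det(A) = (-63)·a + (-183).
Set (-63)·a + (-183) = -750  ⇒  (-63)·a = -567  ⇒  a = 9.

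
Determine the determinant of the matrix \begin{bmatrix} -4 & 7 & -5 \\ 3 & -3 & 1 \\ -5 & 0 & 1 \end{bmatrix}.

31

Expand along column 2:
  − 7 · |3 1; -5 1| = −7·(3 − (-5)) = -56
  + (-3) · |-4 -5; -5 1| = (-3)·(-4 − 25) = 87
Sum: (-56) + (87) = 31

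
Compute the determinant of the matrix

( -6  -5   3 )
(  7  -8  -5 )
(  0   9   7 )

Expand along row 3:
  − 9 · |-6 3; 7 -5| = −9·(30 − 21) = -81
  + 7 · |-6 -5; 7 -8| = 7·(48 − (-35)) = 581
Sum: (-81) + (581) = 500

The determinant is 500.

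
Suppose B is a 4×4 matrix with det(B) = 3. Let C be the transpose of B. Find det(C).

det(Bᵀ) = det(B).
det(C) = (1)·(3) = 3

The determinant is 3.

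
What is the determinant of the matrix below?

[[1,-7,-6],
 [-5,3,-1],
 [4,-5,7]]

-279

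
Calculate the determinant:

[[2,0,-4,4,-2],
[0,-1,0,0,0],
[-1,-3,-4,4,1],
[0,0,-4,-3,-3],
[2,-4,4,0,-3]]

228

Expand along row 2 (it has 4 zeros):
  + (-1) · M_22   where M_22 = det([2 -4 4 -2; -1 -4 4 1; 0 -4 -3 -3; 2 4 0 -3]) = -228
det = (+1)·(-1)·(-228) = 228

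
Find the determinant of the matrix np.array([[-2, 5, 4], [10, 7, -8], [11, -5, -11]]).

-164

Expand along column 1:
  + (-2) · |7 -8; -5 -11| = (-2)·(-77 − 40) = 234
  − 10 · |5 4; -5 -11| = −10·(-55 − (-20)) = 350
  + 11 · |5 4; 7 -8| = 11·(-40 − 28) = -748
Sum: (234) + (350) + (-748) = -164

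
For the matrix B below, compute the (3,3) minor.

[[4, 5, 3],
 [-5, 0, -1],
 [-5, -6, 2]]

25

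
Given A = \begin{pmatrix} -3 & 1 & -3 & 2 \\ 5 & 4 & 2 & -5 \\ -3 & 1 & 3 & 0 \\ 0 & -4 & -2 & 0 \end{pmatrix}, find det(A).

Expand along row 4 (it has 2 zeros):
  + (-4) · M_42   where M_42 = det([-3 -3 2; 5 2 -5; -3 3 0]) = -48
  − (-2) · M_43   where M_43 = det([-3 1 2; 5 4 -5; -3 1 0]) = 34
det = (+1)·(-4)·(-48) + (-1)·(-2)·(34) = 260

260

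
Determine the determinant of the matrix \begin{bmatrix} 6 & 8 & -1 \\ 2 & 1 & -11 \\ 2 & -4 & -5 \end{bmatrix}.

The determinant is -380.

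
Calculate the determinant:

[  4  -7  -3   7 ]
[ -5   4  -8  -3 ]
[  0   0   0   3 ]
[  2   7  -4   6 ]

Expand along row 3 (it has 3 zeros):
  − (3) · M_34   where M_34 = det([4 -7 -3; -5 4 -8; 2 7 -4]) = 541
det = (-1)·(3)·(541) = -1623

-1623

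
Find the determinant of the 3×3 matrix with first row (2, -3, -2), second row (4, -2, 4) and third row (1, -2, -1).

Expand along row 1:
  + 2 · |-2 4; -2 -1| = 2·(2 − (-8)) = 20
  − (-3) · |4 4; 1 -1| = −(-3)·(-4 − 4) = -24
  + (-2) · |4 -2; 1 -2| = (-2)·(-8 − (-2)) = 12
Sum: (20) + (-24) + (12) = 8

8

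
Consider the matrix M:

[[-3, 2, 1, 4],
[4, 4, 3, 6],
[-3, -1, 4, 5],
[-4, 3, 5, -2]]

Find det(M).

Expand along row 1:
  + (-3) · M_11   where M_11 = det([4 3 6; -1 4 5; 3 5 -2]) = -195
  − (2) · M_12   where M_12 = det([4 3 6; -3 4 5; -4 5 -2]) = -204
  + (1) · M_13   where M_13 = det([4 4 6; -3 -1 5; -4 3 -2]) = -234
  − (4) · M_14   where M_14 = det([4 4 3; -3 -1 4; -4 3 5]) = -111
det = (+1)·(-3)·(-195) + (-1)·(2)·(-204) + (+1)·(1)·(-234) + (-1)·(4)·(-111) = 1203

|M| = 1203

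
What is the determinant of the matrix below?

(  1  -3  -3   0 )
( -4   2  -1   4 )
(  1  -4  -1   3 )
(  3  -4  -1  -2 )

Expand along row 1 (it has 1 zero):
  + (1) · M_11   where M_11 = det([2 -1 4; -4 -1 3; -4 -1 -2]) = 30
  − (-3) · M_12   where M_12 = det([-4 -1 4; 1 -1 3; 3 -1 -2]) = -23
  + (-3) · M_13   where M_13 = det([-4 2 4; 1 -4 3; 3 -4 -2]) = -26
det = (+1)·(1)·(30) + (-1)·(-3)·(-23) + (+1)·(-3)·(-26) = 39

The determinant is 39.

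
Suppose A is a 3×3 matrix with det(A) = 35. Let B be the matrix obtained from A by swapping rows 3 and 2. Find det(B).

Swapping two rows multiplies the determinant by −1.
det(B) = (-1)·(35) = -35

The determinant is -35.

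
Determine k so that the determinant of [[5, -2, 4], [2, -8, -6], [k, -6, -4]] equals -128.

k = -1

Expanding along the column containing k, det(A) is linear in k: det(A) = (44)·k + (-84).
Set (44)·k + (-84) = -128  ⇒  (44)·k = -44  ⇒  k = -1.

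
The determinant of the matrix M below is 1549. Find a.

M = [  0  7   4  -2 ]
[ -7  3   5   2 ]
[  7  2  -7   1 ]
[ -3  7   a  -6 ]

4

Expanding along the row containing a, det(M) is linear in a: det(M) = (-217)·a + (2417).
Set (-217)·a + (2417) = 1549  ⇒  (-217)·a = -868  ⇒  a = 4.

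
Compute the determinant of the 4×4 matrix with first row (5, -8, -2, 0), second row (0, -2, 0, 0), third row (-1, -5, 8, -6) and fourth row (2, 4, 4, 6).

The determinant is -744.

Expand along row 2 (it has 3 zeros):
  + (-2) · M_22   where M_22 = det([5 -2 0; -1 8 -6; 2 4 6]) = 372
det = (+1)·(-2)·(372) = -744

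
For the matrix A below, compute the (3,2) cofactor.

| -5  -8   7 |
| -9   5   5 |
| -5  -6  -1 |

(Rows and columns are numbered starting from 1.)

-38

Delete row 3 and column 2; the remaining 2×2 submatrix is [-5 7; -9 5].
Its determinant is (-5)·5 − 7·(-9) = 38.
The cofactor carries sign (−1)^(3+2) = −1, so C_{3,2} = −(38) = -38.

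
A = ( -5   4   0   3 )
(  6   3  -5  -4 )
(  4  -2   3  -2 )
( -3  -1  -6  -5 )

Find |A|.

878

Expand along row 1 (it has 1 zero):
  + (-5) · M_11   where M_11 = det([3 -5 -4; -2 3 -2; -1 -6 -5]) = -101
  − (4) · M_12   where M_12 = det([6 -5 -4; 4 3 -2; -3 -6 -5]) = -232
  − (3) · M_14   where M_14 = det([6 3 -5; 4 -2 3; -3 -1 -6]) = 185
det = (+1)·(-5)·(-101) + (-1)·(4)·(-232) + (-1)·(3)·(185) = 878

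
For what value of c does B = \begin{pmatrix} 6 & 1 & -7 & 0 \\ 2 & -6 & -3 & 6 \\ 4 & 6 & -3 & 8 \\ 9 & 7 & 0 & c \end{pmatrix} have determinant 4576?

c = 3

Expanding along the row containing c, det(B) is linear in c: det(B) = (-42)·c + (4702).
Set (-42)·c + (4702) = 4576  ⇒  (-42)·c = -126  ⇒  c = 3.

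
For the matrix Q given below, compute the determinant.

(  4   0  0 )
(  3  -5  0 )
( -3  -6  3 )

-60

Q is lower triangular, so det(Q) is the product of the diagonal entries:
det = (4) · (-5) · (3) = -60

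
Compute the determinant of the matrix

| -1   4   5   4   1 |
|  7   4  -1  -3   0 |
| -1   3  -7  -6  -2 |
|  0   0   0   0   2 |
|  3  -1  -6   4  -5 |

The determinant is -6770.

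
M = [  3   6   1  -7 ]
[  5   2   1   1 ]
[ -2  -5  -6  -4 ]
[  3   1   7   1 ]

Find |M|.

Expand along row 1:
  + (3) · M_11   where M_11 = det([2 1 1; -5 -6 -4; 1 7 1]) = 16
  − (6) · M_12   where M_12 = det([5 1 1; -2 -6 -4; 3 7 1]) = 104
  + (1) · M_13   where M_13 = det([5 2 1; -2 -5 -4; 3 1 1]) = -12
  − (-7) · M_14   where M_14 = det([5 2 1; -2 -5 -6; 3 1 7]) = -140
det = (+1)·(3)·(16) + (-1)·(6)·(104) + (+1)·(1)·(-12) + (-1)·(-7)·(-140) = -1568

det(M) = -1568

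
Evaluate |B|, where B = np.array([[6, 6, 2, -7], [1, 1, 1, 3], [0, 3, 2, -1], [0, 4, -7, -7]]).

Expand along column 1 (it has 2 zeros):
  + (6) · M_11   where M_11 = det([1 1 3; 3 2 -1; 4 -7 -7]) = -91
  − (1) · M_21   where M_21 = det([6 2 -7; 3 2 -1; 4 -7 -7]) = 111
det = (+1)·(6)·(-91) + (-1)·(1)·(111) = -657

|B| = -657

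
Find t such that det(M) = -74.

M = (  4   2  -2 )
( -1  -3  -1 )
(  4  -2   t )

t = 3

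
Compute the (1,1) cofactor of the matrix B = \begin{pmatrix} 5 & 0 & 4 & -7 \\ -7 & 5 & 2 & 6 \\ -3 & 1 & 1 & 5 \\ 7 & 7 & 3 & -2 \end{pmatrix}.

Delete row 1 and column 1; the remaining 3×3 submatrix is [5 2 6; 1 1 5; 7 3 -2].
Its determinant is -35.
The cofactor carries sign (−1)^(1+1) = +1, so C_{1,1} = +(-35) = -35.

-35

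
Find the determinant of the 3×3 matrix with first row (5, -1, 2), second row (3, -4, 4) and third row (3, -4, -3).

119

Expand along column 1:
  + 5 · |-4 4; -4 -3| = 5·(12 − (-16)) = 140
  − 3 · |-1 2; -4 -3| = −3·(3 − (-8)) = -33
  + 3 · |-1 2; -4 4| = 3·(-4 − (-8)) = 12
Sum: (140) + (-33) + (12) = 119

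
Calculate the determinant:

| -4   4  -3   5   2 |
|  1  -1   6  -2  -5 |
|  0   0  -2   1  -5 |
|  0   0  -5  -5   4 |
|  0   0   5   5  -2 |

0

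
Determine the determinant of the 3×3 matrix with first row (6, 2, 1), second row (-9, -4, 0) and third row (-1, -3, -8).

71

Expand along column 3:
  + 1 · |-9 -4; -1 -3| = 1·(27 − 4) = 23
  + (-8) · |6 2; -9 -4| = (-8)·(-24 − (-18)) = 48
Sum: (23) + (48) = 71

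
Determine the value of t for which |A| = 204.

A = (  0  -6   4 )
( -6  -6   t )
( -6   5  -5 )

8

Expanding along the row containing t, det(A) is linear in t: det(A) = (36)·t + (-84).
Set (36)·t + (-84) = 204  ⇒  (36)·t = 288  ⇒  t = 8.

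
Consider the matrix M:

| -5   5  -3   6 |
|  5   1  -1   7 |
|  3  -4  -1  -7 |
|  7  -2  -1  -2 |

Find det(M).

det(M) = -392

Expand along row 1:
  + (-5) · M_11   where M_11 = det([1 -1 7; -4 -1 -7; -2 -1 -2]) = 3
  − (5) · M_12   where M_12 = det([5 -1 7; 3 -1 -7; 7 -1 -2]) = 46
  + (-3) · M_13   where M_13 = det([5 1 7; 3 -4 -7; 7 -2 -2]) = 81
  − (6) · M_14   where M_14 = det([5 1 -1; 3 -4 -1; 7 -2 -1]) = -16
det = (+1)·(-5)·(3) + (-1)·(5)·(46) + (+1)·(-3)·(81) + (-1)·(6)·(-16) = -392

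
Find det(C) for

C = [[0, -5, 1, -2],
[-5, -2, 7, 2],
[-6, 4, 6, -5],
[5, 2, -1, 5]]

Expand along row 1 (it has 1 zero):
  − (-5) · M_12   where M_12 = det([-5 7 2; -6 6 -5; 5 -1 5]) = -138
  + (1) · M_13   where M_13 = det([-5 -2 2; -6 4 -5; 5 2 5]) = -224
  − (-2) · M_14   where M_14 = det([-5 -2 7; -6 4 6; 5 2 -1]) = -192
det = (-1)·(-5)·(-138) + (+1)·(1)·(-224) + (-1)·(-2)·(-192) = -1298

-1298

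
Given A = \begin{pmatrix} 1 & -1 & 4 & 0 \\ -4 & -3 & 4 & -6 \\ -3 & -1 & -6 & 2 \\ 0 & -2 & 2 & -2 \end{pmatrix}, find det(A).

det(A) = -152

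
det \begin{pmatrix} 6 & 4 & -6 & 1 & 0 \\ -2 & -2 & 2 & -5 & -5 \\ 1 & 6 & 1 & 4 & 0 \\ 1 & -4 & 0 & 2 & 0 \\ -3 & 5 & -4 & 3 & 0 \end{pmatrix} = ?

Expand along column 5 (it has 4 zeros):
  − (-5) · M_25   where M_25 = det([6 4 -6 1; 1 6 1 4; 1 -4 0 2; -3 5 -4 3]) = 1463
det = (-1)·(-5)·(1463) = 7315

The determinant is 7315.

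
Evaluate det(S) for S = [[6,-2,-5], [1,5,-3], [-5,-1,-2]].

Expand along row 1:
  + 6 · |5 -3; -1 -2| = 6·(-10 − 3) = -78
  − (-2) · |1 -3; -5 -2| = −(-2)·(-2 − 15) = -34
  + (-5) · |1 5; -5 -1| = (-5)·(-1 − (-25)) = -120
Sum: (-78) + (-34) + (-120) = -232

-232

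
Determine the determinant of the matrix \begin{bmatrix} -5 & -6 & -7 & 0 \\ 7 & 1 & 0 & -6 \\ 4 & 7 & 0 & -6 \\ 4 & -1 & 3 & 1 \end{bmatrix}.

Expand along column 3 (it has 2 zeros):
  + (-7) · M_13   where M_13 = det([7 1 -6; 4 7 -6; 4 -1 1]) = 171
  − (3) · M_43   where M_43 = det([-5 -6 0; 7 1 -6; 4 7 -6]) = -288
det = (+1)·(-7)·(171) + (-1)·(3)·(-288) = -333

-333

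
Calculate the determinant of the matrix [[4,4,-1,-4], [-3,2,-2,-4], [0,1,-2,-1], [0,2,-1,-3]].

5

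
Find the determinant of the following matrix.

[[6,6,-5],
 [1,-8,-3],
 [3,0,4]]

-390

Expand along column 2:
  − 6 · |1 -3; 3 4| = −6·(4 − (-9)) = -78
  + (-8) · |6 -5; 3 4| = (-8)·(24 − (-15)) = -312
Sum: (-78) + (-312) = -390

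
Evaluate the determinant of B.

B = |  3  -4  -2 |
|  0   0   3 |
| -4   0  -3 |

Expand along row 2:
  − 3 · |3 -4; -4 0| = −3·(0 − 16) = 48

|B| = 48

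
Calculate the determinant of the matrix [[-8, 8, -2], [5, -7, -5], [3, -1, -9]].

Expand along column 1:
  + (-8) · |-7 -5; -1 -9| = (-8)·(63 − 5) = -464
  − 5 · |8 -2; -1 -9| = −5·(-72 − 2) = 370
  + 3 · |8 -2; -7 -5| = 3·(-40 − 14) = -162
Sum: (-464) + (370) + (-162) = -256

The determinant is -256.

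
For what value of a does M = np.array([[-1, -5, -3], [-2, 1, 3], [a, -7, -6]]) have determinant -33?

3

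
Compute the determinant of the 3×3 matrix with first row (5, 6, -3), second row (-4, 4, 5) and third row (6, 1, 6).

Expand along column 1:
  + 5 · |4 5; 1 6| = 5·(24 − 5) = 95
  − (-4) · |6 -3; 1 6| = −(-4)·(36 − (-3)) = 156
  + 6 · |6 -3; 4 5| = 6·(30 − (-12)) = 252
Sum: (95) + (156) + (252) = 503

503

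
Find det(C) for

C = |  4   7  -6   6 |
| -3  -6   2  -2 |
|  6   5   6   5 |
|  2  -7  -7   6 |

Expand along row 1:
  + (4) · M_11   where M_11 = det([-6 2 -2; 5 6 5; -7 -7 6]) = -570
  − (7) · M_12   where M_12 = det([-3 2 -2; 6 6 5; 2 -7 6]) = -157
  + (-6) · M_13   where M_13 = det([-3 -6 -2; 6 5 5; 2 -7 6]) = 65
  − (6) · M_14   where M_14 = det([-3 -6 2; 6 5 6; 2 -7 -7]) = -449
det = (+1)·(4)·(-570) + (-1)·(7)·(-157) + (+1)·(-6)·(65) + (-1)·(6)·(-449) = 1123

|C| = 1123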